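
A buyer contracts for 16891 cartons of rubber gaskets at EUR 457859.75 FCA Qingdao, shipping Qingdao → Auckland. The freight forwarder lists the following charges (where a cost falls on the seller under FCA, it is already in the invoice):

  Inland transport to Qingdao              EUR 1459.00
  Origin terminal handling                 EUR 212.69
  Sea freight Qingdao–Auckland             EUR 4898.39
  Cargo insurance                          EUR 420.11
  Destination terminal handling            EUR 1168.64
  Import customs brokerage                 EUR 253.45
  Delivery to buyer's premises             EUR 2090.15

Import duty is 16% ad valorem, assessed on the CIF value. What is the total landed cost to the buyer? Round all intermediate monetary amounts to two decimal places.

Total landed cost: EUR 541045.73

FCA: the seller delivers export-cleared goods to the carrier; the buyer bears costs from that point.
Already in the invoice (seller's account under FCA): inland to port — exclude.
CIF value = FCA price + origin terminal + freight + insurance = 457859.75 + 212.69 + 4898.39 + 420.11 = 463390.94
Import duty = 463390.94 × 16% = 74142.55
Buyer bears: origin terminal 212.69 + freight 4898.39 + insurance 420.11 + destination terminal 1168.64 + brokerage 253.45 + delivery 2090.15 + duty 74142.55 = 83185.98
Landed cost = invoice 457859.75 + 83185.98 = 541045.73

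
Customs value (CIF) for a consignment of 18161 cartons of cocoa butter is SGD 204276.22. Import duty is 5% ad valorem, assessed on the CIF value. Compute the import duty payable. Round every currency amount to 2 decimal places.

Import duty: SGD 10213.81

Import duty = 204276.22 × 5% = 10213.81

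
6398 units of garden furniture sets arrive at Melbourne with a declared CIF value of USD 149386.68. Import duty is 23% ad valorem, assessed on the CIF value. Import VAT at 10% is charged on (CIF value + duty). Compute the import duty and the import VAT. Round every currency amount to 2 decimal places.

Import duty = 149386.68 × 23% = 34358.94
VAT base = CIF + duty = 149386.68 + 34358.94 = 183745.62
Import VAT = 183745.62 × 10% = 18374.56

Import duty: USD 34358.94; import VAT: USD 18374.56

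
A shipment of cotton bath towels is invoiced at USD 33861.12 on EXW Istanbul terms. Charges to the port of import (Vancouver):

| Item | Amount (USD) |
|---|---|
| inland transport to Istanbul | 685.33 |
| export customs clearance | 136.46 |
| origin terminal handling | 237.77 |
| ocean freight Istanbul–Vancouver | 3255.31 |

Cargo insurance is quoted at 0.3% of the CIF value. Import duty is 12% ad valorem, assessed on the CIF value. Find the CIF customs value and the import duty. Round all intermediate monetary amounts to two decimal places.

Let C be the CIF value. C = EXW price + pre-shipment costs + freight + 0.3% × C
C − 0.3% × C = 33861.12 + 685.33 + 136.46 + 237.77 + 3255.31
0.997 × C = 38175.99
C = 38175.99 / 0.997 = 38290.86
Insurance premium = 0.3% × 38290.86 = 114.87
Import duty = 38290.86 × 12% = 4594.90

CIF value: USD 38290.86; import duty: USD 4594.90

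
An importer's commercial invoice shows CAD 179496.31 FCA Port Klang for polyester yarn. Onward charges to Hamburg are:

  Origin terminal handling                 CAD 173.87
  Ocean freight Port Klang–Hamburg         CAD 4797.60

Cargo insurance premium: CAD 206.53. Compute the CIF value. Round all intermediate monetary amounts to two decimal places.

CIF value: CAD 184674.31

CIF = FCA price + pre-shipment costs + freight + insurance
CIF = 179496.31 + 173.87 + 4797.60 + 206.53 = 184674.31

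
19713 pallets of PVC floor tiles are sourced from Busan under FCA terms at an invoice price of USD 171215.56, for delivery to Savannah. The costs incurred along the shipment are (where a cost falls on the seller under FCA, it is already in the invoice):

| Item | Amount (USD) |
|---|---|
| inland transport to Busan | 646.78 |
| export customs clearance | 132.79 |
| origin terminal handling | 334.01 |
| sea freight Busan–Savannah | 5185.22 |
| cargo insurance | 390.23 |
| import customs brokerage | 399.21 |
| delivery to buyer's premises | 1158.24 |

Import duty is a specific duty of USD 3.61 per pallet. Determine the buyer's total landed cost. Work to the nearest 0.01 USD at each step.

FCA: the seller delivers export-cleared goods to the carrier; the buyer bears costs from that point.
Already in the invoice (seller's account under FCA): inland to port, export clearance — exclude.
CIF value = FCA price + origin terminal + freight + insurance = 171215.56 + 334.01 + 5185.22 + 390.23 = 177125.02
Import duty = 19713 × 3.61 = 71163.93
Buyer bears: origin terminal 334.01 + freight 5185.22 + insurance 390.23 + brokerage 399.21 + delivery 1158.24 + duty 71163.93 = 78630.84
Landed cost = invoice 171215.56 + 78630.84 = 249846.40

Total landed cost: USD 249846.40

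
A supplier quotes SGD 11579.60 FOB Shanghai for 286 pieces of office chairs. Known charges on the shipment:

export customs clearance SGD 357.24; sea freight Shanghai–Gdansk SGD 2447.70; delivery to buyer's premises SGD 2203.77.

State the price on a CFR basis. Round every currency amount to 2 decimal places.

CFR price: SGD 14027.30

Not relevant to the conversion: export clearance — on the seller under both FOB and CFR; already in the FOB price and stays in the CFR price. delivery — on the buyer under both terms; not part of either seller's price.
From FOB to CFR, the seller additionally bears: freight.
CFR price = 11579.60 + 2447.70 = 14027.30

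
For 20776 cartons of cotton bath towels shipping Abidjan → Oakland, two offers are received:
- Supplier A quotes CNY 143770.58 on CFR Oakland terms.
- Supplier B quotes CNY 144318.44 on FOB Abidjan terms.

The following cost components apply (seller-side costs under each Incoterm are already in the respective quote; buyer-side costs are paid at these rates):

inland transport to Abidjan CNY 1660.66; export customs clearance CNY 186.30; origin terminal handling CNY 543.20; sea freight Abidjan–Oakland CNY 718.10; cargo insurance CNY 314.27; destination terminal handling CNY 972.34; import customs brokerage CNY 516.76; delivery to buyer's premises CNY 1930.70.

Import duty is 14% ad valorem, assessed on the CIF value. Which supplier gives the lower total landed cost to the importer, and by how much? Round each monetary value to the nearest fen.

Supplier A (CFR):
CIF value = CFR price + insurance = 143770.58 + 314.27 = 144084.85
Import duty = 144084.85 × 14% = 20171.88
Buyer bears (A): 314.27 + 972.34 + 516.76 + 1930.70 = 3734.07
Landed cost (A) = invoice 143770.58 + 3734.07 + duty 20171.88 = 167676.53
Supplier B (FOB):
CIF value = FOB price + freight + insurance = 144318.44 + 718.10 + 314.27 = 145350.81
Import duty = 145350.81 × 14% = 20349.11
Buyer bears (B): 718.10 + 314.27 + 972.34 + 516.76 + 1930.70 = 4452.17
Landed cost (B) = invoice 144318.44 + 4452.17 + duty 20349.11 = 169119.72
Difference = |167676.53 − 169119.72| = 1443.19

Supplier A is cheaper by CNY 1443.19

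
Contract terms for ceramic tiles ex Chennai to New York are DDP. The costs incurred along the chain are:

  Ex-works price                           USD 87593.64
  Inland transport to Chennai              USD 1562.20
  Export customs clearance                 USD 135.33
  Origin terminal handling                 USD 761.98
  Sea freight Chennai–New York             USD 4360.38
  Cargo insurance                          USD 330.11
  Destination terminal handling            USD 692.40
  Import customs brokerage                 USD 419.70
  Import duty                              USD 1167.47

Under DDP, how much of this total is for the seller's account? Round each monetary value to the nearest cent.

Seller's account: USD 97023.21

DDP: the seller bears all costs including import duty.
Seller's account: goods 87593.64 + inland to port 1562.20 + export clearance 135.33 + origin terminal 761.98 + freight 4360.38 + insurance 330.11 + destination terminal 692.40 + brokerage 419.70 + duty 1167.47 = 97023.21
Buyer's account: 0.00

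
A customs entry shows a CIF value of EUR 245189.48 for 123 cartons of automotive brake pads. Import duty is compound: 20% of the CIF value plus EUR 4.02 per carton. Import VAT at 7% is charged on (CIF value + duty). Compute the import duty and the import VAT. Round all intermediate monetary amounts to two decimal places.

Ad valorem component: 245189.48 × 20% = 49037.90
Specific component: 123 × 4.02 = 494.46
Import duty = 49037.90 + 494.46 = 49532.36
VAT base = CIF + duty = 245189.48 + 49532.36 = 294721.84
Import VAT = 294721.84 × 7% = 20630.53

Import duty: EUR 49532.36; import VAT: EUR 20630.53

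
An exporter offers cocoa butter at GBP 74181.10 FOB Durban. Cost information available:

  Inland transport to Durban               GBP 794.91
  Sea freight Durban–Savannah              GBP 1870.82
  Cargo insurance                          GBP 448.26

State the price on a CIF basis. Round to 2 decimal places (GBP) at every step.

CIF price: GBP 76500.18

Not relevant to the conversion: inland to port — on the seller under both FOB and CIF; already in the FOB price and stays in the CIF price.
From FOB to CIF, the seller additionally bears: freight, insurance.
CIF price = 74181.10 + 1870.82 + 448.26 = 76500.18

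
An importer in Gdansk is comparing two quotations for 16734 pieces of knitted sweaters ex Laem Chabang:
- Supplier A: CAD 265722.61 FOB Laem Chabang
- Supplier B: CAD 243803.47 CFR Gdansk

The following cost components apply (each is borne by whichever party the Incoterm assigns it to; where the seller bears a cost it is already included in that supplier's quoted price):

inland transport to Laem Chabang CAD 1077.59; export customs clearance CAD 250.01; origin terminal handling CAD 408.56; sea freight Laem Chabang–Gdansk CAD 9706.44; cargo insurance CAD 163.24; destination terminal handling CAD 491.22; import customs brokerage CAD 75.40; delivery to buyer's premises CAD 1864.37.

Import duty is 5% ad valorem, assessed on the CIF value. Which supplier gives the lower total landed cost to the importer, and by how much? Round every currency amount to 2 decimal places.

Supplier A (FOB):
CIF value = FOB price + freight + insurance = 265722.61 + 9706.44 + 163.24 = 275592.29
Import duty = 275592.29 × 5% = 13779.61
Buyer bears (A): 9706.44 + 163.24 + 491.22 + 75.40 + 1864.37 = 12300.67
Landed cost (A) = invoice 265722.61 + 12300.67 + duty 13779.61 = 291802.89
Supplier B (CFR):
CIF value = CFR price + insurance = 243803.47 + 163.24 = 243966.71
Import duty = 243966.71 × 5% = 12198.34
Buyer bears (B): 163.24 + 491.22 + 75.40 + 1864.37 = 2594.23
Landed cost (B) = invoice 243803.47 + 2594.23 + duty 12198.34 = 258596.04
Difference = |291802.89 − 258596.04| = 33206.85

Supplier B is cheaper by CAD 33206.85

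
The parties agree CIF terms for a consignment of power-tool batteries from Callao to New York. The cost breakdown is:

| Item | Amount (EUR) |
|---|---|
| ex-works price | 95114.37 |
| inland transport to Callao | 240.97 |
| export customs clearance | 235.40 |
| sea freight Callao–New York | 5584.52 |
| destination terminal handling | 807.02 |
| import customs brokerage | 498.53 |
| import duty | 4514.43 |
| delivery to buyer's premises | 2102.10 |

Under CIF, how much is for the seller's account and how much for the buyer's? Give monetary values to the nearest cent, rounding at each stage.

Seller: EUR 101175.26; buyer: EUR 7922.08

CIF: the seller pays costs through ocean freight and marine insurance to the destination port.
Seller's account: goods 95114.37 + inland to port 240.97 + export clearance 235.40 + freight 5584.52 = 101175.26
Buyer's account: destination terminal 807.02 + brokerage 498.53 + duty 4514.43 + delivery 2102.10 = 7922.08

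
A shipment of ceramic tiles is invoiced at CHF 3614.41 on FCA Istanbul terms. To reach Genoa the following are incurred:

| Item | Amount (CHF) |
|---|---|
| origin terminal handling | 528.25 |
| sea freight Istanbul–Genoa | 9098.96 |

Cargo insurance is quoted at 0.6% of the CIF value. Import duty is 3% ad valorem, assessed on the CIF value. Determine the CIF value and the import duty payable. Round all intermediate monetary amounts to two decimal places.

Let C be the CIF value. C = FCA price + pre-shipment costs + freight + 0.6% × C
C − 0.6% × C = 3614.41 + 528.25 + 9098.96
0.994 × C = 13241.62
C = 13241.62 / 0.994 = 13321.55
Insurance premium = 0.6% × 13321.55 = 79.93
Import duty = 13321.55 × 3% = 399.65

CIF value: CHF 13321.55; import duty: CHF 399.65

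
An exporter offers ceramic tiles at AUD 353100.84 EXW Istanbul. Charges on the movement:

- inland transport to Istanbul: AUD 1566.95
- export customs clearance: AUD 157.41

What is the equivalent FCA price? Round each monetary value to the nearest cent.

FCA price: AUD 354825.20

From EXW to FCA, the seller additionally bears: inland to port, export clearance.
FCA price = 353100.84 + 1566.95 + 157.41 = 354825.20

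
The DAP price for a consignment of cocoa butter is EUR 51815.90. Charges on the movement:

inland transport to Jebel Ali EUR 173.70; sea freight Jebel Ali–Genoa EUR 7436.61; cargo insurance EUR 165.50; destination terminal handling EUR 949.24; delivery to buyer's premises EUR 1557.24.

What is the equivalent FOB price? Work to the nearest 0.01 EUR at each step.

Not relevant to the conversion: inland to port — on the seller under both DAP and FOB; already in the DAP price and stays in the FOB price.
From DAP to FOB, the seller no longer bears: freight, insurance, destination terminal, delivery.
FOB price = 51815.90 − 7436.61 − 165.50 − 949.24 − 1557.24 = 41707.31

FOB price: EUR 41707.31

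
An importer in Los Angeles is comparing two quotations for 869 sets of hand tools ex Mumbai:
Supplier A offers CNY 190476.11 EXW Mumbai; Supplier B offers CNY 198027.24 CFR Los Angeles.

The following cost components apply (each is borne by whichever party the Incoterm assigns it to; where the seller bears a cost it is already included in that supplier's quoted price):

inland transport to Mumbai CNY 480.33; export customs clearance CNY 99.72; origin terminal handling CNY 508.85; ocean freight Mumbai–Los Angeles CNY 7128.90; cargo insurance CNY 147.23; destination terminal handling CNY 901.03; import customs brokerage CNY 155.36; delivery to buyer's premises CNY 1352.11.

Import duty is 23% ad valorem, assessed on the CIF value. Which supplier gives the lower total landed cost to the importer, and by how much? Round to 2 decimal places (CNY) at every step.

Supplier A (EXW):
CIF value = EXW price + inland to port + export clearance + origin terminal + freight + insurance = 190476.11 + 480.33 + 99.72 + 508.85 + 7128.90 + 147.23 = 198841.14
Import duty = 198841.14 × 23% = 45733.46
Buyer bears (A): 480.33 + 99.72 + 508.85 + 7128.90 + 147.23 + 901.03 + 155.36 + 1352.11 = 10773.53
Landed cost (A) = invoice 190476.11 + 10773.53 + duty 45733.46 = 246983.10
Supplier B (CFR):
CIF value = CFR price + insurance = 198027.24 + 147.23 = 198174.47
Import duty = 198174.47 × 23% = 45580.13
Buyer bears (B): 147.23 + 901.03 + 155.36 + 1352.11 = 2555.73
Landed cost (B) = invoice 198027.24 + 2555.73 + duty 45580.13 = 246163.10
Difference = |246983.10 − 246163.10| = 820.00

Supplier B is cheaper by CNY 820.00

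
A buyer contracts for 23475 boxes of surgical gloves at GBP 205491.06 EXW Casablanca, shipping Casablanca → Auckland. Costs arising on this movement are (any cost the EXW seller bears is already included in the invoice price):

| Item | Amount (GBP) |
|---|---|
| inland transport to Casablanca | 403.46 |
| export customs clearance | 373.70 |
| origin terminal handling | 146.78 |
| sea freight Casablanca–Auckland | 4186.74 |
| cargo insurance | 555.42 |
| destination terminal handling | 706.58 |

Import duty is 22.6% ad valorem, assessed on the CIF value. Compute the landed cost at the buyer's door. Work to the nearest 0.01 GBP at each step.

Total landed cost: GBP 259585.26

EXW: the seller makes goods available at their premises; the buyer bears all onward costs.
CIF value = EXW price + inland to port + export clearance + origin terminal + freight + insurance = 205491.06 + 403.46 + 373.70 + 146.78 + 4186.74 + 555.42 = 211157.16
Import duty = 211157.16 × 22.6% = 47721.52
Buyer bears: inland to port 403.46 + export clearance 373.70 + origin terminal 146.78 + freight 4186.74 + insurance 555.42 + destination terminal 706.58 + duty 47721.52 = 54094.20
Landed cost = invoice 205491.06 + 54094.20 = 259585.26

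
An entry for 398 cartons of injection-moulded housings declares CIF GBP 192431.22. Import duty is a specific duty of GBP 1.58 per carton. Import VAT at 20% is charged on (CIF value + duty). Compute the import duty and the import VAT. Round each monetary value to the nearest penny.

Import duty: GBP 628.84; import VAT: GBP 38612.01

Import duty = 398 × 1.58 = 628.84
VAT base = CIF + duty = 192431.22 + 628.84 = 193060.06
Import VAT = 193060.06 × 20% = 38612.01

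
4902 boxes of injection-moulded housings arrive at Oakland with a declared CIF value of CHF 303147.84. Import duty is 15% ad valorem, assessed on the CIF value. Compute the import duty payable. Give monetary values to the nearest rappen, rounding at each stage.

Import duty = 303147.84 × 15% = 45472.18

Import duty: CHF 45472.18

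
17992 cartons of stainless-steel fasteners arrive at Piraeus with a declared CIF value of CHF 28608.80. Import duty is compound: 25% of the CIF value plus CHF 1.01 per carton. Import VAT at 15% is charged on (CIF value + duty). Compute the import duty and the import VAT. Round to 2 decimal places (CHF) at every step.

Ad valorem component: 28608.80 × 25% = 7152.20
Specific component: 17992 × 1.01 = 18171.92
Import duty = 7152.20 + 18171.92 = 25324.12
VAT base = CIF + duty = 28608.80 + 25324.12 = 53932.92
Import VAT = 53932.92 × 15% = 8089.94

Import duty: CHF 25324.12; import VAT: CHF 8089.94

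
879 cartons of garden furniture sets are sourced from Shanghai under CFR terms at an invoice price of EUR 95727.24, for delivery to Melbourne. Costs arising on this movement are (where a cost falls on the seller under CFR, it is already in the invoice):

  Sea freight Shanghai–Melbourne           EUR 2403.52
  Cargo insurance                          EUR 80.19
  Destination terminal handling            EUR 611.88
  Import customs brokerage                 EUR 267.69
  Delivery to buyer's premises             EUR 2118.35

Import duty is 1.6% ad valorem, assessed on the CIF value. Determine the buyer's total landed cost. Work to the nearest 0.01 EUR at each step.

CFR: the seller pays costs through ocean freight to the destination port, but not insurance.
Already in the invoice (seller's account under CFR): freight — exclude.
CIF value = CFR price + insurance = 95727.24 + 80.19 = 95807.43
Import duty = 95807.43 × 1.6% = 1532.92
Buyer bears: insurance 80.19 + destination terminal 611.88 + brokerage 267.69 + delivery 2118.35 + duty 1532.92 = 4611.03
Landed cost = invoice 95727.24 + 4611.03 = 100338.27

Total landed cost: EUR 100338.27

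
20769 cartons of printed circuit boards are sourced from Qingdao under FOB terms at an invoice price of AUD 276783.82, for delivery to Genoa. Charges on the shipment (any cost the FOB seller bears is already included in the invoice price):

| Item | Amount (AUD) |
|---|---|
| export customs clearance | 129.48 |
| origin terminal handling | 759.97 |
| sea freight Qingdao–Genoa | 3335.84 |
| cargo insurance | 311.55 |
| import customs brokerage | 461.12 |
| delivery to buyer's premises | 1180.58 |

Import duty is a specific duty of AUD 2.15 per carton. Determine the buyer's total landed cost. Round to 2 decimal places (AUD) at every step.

Total landed cost: AUD 326726.26

FOB: the seller bears costs until goods are on board at the origin port; the buyer bears freight, insurance and all costs thereafter.
Already in the invoice (seller's account under FOB): export clearance, origin terminal — exclude.
CIF value = FOB price + freight + insurance = 276783.82 + 3335.84 + 311.55 = 280431.21
Import duty = 20769 × 2.15 = 44653.35
Buyer bears: freight 3335.84 + insurance 311.55 + brokerage 461.12 + delivery 1180.58 + duty 44653.35 = 49942.44
Landed cost = invoice 276783.82 + 49942.44 = 326726.26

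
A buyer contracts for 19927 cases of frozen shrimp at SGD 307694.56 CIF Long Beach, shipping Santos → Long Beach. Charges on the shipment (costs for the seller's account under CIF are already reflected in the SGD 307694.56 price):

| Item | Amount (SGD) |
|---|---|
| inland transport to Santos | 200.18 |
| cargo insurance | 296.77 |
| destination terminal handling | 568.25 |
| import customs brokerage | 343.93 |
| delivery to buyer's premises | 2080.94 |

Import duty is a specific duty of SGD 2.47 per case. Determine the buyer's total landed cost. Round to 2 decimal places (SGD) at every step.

CIF: the seller pays costs through ocean freight and marine insurance to the destination port.
Already in the invoice (seller's account under CIF): inland to port, insurance — exclude.
The CIF price already equals the CIF value: 307694.56
Import duty = 19927 × 2.47 = 49219.69
Buyer bears: destination terminal 568.25 + brokerage 343.93 + delivery 2080.94 + duty 49219.69 = 52212.81
Landed cost = invoice 307694.56 + 52212.81 = 359907.37

Total landed cost: SGD 359907.37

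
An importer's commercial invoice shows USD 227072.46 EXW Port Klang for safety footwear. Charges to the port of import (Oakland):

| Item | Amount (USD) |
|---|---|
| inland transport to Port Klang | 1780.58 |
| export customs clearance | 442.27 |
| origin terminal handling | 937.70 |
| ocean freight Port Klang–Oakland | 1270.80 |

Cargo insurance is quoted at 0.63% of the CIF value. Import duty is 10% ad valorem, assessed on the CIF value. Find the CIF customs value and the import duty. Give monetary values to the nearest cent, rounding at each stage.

Let C be the CIF value. C = EXW price + pre-shipment costs + freight + 0.63% × C
C − 0.63% × C = 227072.46 + 1780.58 + 442.27 + 937.70 + 1270.80
0.9937 × C = 231503.81
C = 231503.81 / 0.9937 = 232971.53
Insurance premium = 0.63% × 232971.53 = 1467.72
Import duty = 232971.53 × 10% = 23297.15

CIF value: USD 232971.53; import duty: USD 23297.15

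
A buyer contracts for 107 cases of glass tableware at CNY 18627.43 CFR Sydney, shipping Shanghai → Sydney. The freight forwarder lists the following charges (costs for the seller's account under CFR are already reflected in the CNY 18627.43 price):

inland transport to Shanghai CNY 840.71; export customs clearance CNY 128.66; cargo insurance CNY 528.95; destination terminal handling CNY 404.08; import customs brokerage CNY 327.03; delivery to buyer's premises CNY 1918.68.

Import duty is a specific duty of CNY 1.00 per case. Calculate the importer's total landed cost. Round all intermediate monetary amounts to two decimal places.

Total landed cost: CNY 21913.17

CFR: the seller pays costs through ocean freight to the destination port, but not insurance.
Already in the invoice (seller's account under CFR): inland to port, export clearance — exclude.
CIF value = CFR price + insurance = 18627.43 + 528.95 = 19156.38
Import duty = 107 × 1.00 = 107.00
Buyer bears: insurance 528.95 + destination terminal 404.08 + brokerage 327.03 + delivery 1918.68 + duty 107.00 = 3285.74
Landed cost = invoice 18627.43 + 3285.74 = 21913.17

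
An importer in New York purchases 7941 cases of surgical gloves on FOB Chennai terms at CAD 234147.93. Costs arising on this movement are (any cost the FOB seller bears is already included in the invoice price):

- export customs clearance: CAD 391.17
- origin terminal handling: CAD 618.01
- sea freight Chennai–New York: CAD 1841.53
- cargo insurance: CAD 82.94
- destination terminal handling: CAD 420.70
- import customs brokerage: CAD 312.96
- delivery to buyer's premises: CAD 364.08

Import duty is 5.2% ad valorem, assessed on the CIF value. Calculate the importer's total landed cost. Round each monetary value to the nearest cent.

Total landed cost: CAD 249445.90

FOB: the seller bears costs until goods are on board at the origin port; the buyer bears freight, insurance and all costs thereafter.
Already in the invoice (seller's account under FOB): export clearance, origin terminal — exclude.
CIF value = FOB price + freight + insurance = 234147.93 + 1841.53 + 82.94 = 236072.40
Import duty = 236072.40 × 5.2% = 12275.76
Buyer bears: freight 1841.53 + insurance 82.94 + destination terminal 420.70 + brokerage 312.96 + delivery 364.08 + duty 12275.76 = 15297.97
Landed cost = invoice 234147.93 + 15297.97 = 249445.90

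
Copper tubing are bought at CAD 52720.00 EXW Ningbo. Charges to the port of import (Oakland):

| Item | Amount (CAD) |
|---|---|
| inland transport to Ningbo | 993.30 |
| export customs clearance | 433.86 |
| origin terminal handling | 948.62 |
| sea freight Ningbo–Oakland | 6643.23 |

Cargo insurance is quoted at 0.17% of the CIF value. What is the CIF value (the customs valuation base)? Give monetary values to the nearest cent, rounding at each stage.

Let C be the CIF value. C = EXW price + pre-shipment costs + freight + 0.17% × C
C − 0.17% × C = 52720.00 + 993.30 + 433.86 + 948.62 + 6643.23
0.9983 × C = 61739.01
C = 61739.01 / 0.9983 = 61844.15
Insurance premium = 0.17% × 61844.15 = 105.14

CIF value: CAD 61844.15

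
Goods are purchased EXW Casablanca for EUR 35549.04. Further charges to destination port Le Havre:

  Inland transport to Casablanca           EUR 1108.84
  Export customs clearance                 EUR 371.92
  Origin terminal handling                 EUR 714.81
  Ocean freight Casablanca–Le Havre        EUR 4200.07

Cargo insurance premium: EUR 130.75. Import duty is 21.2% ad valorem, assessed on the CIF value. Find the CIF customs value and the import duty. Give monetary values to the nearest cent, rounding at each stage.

CIF = EXW price + pre-shipment costs + freight + insurance
CIF = 35549.04 + 1108.84 + 371.92 + 714.81 + 4200.07 + 130.75 = 42075.43
Import duty = 42075.43 × 21.2% = 8919.99

CIF value: EUR 42075.43; import duty: EUR 8919.99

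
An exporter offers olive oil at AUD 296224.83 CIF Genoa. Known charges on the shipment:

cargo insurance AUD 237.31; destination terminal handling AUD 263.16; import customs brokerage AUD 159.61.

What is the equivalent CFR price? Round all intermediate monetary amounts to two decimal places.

CFR price: AUD 295987.52

Not relevant to the conversion: destination terminal, brokerage — on the buyer under both terms; not part of either seller's price.
From CIF to CFR, the seller no longer bears: insurance.
CFR price = 296224.83 − 237.31 = 295987.52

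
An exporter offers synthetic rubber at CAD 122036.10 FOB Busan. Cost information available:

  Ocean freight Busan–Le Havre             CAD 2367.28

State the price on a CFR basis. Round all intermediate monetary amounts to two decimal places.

From FOB to CFR, the seller additionally bears: freight.
CFR price = 122036.10 + 2367.28 = 124403.38

CFR price: CAD 124403.38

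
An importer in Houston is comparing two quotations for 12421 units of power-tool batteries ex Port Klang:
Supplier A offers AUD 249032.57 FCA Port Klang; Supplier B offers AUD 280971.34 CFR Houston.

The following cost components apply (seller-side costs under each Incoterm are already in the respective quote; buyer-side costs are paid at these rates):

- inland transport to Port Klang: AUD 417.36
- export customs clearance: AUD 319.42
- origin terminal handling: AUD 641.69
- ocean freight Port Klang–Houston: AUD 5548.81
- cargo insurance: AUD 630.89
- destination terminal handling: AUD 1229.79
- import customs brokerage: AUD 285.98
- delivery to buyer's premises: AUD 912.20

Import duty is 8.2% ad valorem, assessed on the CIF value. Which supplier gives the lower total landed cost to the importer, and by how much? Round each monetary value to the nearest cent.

Supplier A is cheaper by AUD 27859.63

Supplier A (FCA):
CIF value = FCA price + origin terminal + freight + insurance = 249032.57 + 641.69 + 5548.81 + 630.89 = 255853.96
Import duty = 255853.96 × 8.2% = 20980.02
Buyer bears (A): 641.69 + 5548.81 + 630.89 + 1229.79 + 285.98 + 912.20 = 9249.36
Landed cost (A) = invoice 249032.57 + 9249.36 + duty 20980.02 = 279261.95
Supplier B (CFR):
CIF value = CFR price + insurance = 280971.34 + 630.89 = 281602.23
Import duty = 281602.23 × 8.2% = 23091.38
Buyer bears (B): 630.89 + 1229.79 + 285.98 + 912.20 = 3058.86
Landed cost (B) = invoice 280971.34 + 3058.86 + duty 23091.38 = 307121.58
Difference = |279261.95 − 307121.58| = 27859.63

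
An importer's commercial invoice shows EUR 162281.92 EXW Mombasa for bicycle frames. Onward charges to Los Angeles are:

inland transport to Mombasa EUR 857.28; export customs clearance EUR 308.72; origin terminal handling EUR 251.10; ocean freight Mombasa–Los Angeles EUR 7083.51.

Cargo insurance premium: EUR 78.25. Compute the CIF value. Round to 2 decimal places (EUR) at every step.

CIF value: EUR 170860.78

CIF = EXW price + pre-shipment costs + freight + insurance
CIF = 162281.92 + 857.28 + 308.72 + 251.10 + 7083.51 + 78.25 = 170860.78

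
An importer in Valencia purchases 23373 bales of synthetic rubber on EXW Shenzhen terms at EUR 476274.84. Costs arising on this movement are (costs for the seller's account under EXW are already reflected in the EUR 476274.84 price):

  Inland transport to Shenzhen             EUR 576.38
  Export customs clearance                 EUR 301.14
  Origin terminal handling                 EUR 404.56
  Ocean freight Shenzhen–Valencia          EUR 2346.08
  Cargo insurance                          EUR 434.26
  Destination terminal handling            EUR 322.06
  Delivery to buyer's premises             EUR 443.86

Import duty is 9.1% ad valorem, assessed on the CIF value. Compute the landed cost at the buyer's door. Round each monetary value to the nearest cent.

EXW: the seller makes goods available at their premises; the buyer bears all onward costs.
CIF value = EXW price + inland to port + export clearance + origin terminal + freight + insurance = 476274.84 + 576.38 + 301.14 + 404.56 + 2346.08 + 434.26 = 480337.26
Import duty = 480337.26 × 9.1% = 43710.69
Buyer bears: inland to port 576.38 + export clearance 301.14 + origin terminal 404.56 + freight 2346.08 + insurance 434.26 + destination terminal 322.06 + delivery 443.86 + duty 43710.69 = 48539.03
Landed cost = invoice 476274.84 + 48539.03 = 524813.87

Total landed cost: EUR 524813.87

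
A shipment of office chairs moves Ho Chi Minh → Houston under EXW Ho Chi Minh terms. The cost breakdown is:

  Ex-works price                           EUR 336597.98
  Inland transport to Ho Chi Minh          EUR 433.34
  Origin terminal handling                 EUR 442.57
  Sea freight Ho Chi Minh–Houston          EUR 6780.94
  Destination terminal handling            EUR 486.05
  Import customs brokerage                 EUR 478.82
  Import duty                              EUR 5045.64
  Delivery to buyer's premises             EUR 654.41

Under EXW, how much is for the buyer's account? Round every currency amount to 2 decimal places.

Buyer's account: EUR 14321.77

EXW: the seller makes goods available at their premises; the buyer bears all onward costs.
Seller's account: goods 336597.98 = 336597.98
Buyer's account: inland to port 433.34 + origin terminal 442.57 + freight 6780.94 + destination terminal 486.05 + brokerage 478.82 + duty 5045.64 + delivery 654.41 = 14321.77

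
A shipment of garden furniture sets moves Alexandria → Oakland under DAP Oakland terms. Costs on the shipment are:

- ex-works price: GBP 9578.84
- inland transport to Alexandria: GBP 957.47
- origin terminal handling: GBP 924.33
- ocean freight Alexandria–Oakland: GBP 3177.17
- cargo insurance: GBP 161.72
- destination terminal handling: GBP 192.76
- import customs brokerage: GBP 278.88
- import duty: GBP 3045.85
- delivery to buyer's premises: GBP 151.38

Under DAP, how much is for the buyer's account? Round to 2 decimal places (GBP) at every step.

Buyer's account: GBP 3324.73

DAP: the seller bears all costs to the named destination except import duty and clearance.
Seller's account: goods 9578.84 + inland to port 957.47 + origin terminal 924.33 + freight 3177.17 + insurance 161.72 + destination terminal 192.76 + delivery 151.38 = 15143.67
Buyer's account: brokerage 278.88 + duty 3045.85 = 3324.73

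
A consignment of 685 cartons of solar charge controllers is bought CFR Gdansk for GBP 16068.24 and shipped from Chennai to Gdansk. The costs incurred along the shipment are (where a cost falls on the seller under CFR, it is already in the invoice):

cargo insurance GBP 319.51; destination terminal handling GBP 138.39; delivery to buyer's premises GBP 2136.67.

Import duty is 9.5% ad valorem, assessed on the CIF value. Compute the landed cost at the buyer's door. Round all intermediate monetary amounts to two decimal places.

CFR: the seller pays costs through ocean freight to the destination port, but not insurance.
CIF value = CFR price + insurance = 16068.24 + 319.51 = 16387.75
Import duty = 16387.75 × 9.5% = 1556.84
Buyer bears: insurance 319.51 + destination terminal 138.39 + delivery 2136.67 + duty 1556.84 = 4151.41
Landed cost = invoice 16068.24 + 4151.41 = 20219.65

Total landed cost: GBP 20219.65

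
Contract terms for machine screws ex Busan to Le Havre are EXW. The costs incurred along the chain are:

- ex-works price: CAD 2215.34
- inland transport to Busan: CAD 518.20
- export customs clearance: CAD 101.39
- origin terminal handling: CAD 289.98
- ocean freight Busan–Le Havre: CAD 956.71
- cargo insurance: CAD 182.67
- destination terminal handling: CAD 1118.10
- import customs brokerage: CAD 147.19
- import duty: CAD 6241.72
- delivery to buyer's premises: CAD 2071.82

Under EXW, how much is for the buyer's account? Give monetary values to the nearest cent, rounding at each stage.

EXW: the seller makes goods available at their premises; the buyer bears all onward costs.
Seller's account: goods 2215.34 = 2215.34
Buyer's account: inland to port 518.20 + export clearance 101.39 + origin terminal 289.98 + freight 956.71 + insurance 182.67 + destination terminal 1118.10 + brokerage 147.19 + duty 6241.72 + delivery 2071.82 = 11627.78

Buyer's account: CAD 11627.78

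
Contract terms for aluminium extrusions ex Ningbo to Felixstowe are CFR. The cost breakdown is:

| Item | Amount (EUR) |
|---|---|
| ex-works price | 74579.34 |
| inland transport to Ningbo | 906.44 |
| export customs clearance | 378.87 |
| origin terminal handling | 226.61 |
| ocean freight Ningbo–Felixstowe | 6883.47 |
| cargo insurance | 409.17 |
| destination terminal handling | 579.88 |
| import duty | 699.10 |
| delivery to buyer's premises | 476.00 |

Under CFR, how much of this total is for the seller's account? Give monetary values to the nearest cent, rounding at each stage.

Seller's account: EUR 82974.73

CFR: the seller pays costs through ocean freight to the destination port, but not insurance.
Seller's account: goods 74579.34 + inland to port 906.44 + export clearance 378.87 + origin terminal 226.61 + freight 6883.47 = 82974.73
Buyer's account: insurance 409.17 + destination terminal 579.88 + duty 699.10 + delivery 476.00 = 2164.15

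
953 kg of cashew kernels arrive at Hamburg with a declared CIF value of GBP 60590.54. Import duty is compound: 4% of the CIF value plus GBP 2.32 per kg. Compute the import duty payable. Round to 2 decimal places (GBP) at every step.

Import duty: GBP 4634.58

Ad valorem component: 60590.54 × 4% = 2423.62
Specific component: 953 × 2.32 = 2210.96
Import duty = 2423.62 + 2210.96 = 4634.58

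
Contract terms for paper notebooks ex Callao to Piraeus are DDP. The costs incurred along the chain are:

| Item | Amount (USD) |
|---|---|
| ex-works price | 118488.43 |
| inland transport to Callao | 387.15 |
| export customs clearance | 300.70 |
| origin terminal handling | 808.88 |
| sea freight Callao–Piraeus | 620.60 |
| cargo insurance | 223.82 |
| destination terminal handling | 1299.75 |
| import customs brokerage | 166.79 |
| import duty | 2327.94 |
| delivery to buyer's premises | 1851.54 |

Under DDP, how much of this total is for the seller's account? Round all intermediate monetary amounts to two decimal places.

Seller's account: USD 126475.60

DDP: the seller bears all costs including import duty.
Seller's account: goods 118488.43 + inland to port 387.15 + export clearance 300.70 + origin terminal 808.88 + freight 620.60 + insurance 223.82 + destination terminal 1299.75 + brokerage 166.79 + duty 2327.94 + delivery 1851.54 = 126475.60
Buyer's account: 0.00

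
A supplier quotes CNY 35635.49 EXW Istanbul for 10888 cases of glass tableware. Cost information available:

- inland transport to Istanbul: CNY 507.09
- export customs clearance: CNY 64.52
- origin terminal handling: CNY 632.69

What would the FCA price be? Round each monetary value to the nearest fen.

FCA price: CNY 36207.10

Not relevant to the conversion: origin terminal — on the buyer under both terms; not part of either seller's price.
From EXW to FCA, the seller additionally bears: inland to port, export clearance.
FCA price = 35635.49 + 507.09 + 64.52 = 36207.10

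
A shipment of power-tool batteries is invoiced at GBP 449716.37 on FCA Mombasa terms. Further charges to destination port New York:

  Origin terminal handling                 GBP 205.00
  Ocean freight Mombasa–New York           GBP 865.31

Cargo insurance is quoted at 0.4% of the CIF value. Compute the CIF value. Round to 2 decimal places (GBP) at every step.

CIF value: GBP 452597.07

Let C be the CIF value. C = FCA price + pre-shipment costs + freight + 0.4% × C
C − 0.4% × C = 449716.37 + 205.00 + 865.31
0.996 × C = 450786.68
C = 450786.68 / 0.996 = 452597.07
Insurance premium = 0.4% × 452597.07 = 1810.39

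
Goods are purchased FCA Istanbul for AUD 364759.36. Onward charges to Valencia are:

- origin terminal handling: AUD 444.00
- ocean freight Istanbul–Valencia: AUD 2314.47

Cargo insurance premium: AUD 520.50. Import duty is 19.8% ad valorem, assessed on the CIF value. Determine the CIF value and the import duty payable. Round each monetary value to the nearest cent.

CIF = FCA price + pre-shipment costs + freight + insurance
CIF = 364759.36 + 444.00 + 2314.47 + 520.50 = 368038.33
Import duty = 368038.33 × 19.8% = 72871.59

CIF value: AUD 368038.33; import duty: AUD 72871.59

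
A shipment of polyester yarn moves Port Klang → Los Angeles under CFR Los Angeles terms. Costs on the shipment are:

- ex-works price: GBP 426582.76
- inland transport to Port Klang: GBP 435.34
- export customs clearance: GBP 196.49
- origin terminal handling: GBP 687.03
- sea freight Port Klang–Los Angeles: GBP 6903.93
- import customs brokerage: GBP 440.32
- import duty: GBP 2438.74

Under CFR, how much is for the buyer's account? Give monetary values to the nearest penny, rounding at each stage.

Buyer's account: GBP 2879.06

CFR: the seller pays costs through ocean freight to the destination port, but not insurance.
Seller's account: goods 426582.76 + inland to port 435.34 + export clearance 196.49 + origin terminal 687.03 + freight 6903.93 = 434805.55
Buyer's account: brokerage 440.32 + duty 2438.74 = 2879.06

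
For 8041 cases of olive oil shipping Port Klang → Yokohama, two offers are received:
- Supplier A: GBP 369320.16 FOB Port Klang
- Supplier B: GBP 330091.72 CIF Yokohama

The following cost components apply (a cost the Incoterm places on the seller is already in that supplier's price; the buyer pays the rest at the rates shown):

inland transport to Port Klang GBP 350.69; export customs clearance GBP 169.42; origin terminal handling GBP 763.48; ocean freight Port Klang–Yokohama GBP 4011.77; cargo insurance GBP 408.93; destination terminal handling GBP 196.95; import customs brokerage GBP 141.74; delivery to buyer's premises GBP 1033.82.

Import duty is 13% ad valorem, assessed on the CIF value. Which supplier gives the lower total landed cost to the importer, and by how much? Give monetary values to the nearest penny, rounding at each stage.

Supplier B is cheaper by GBP 49323.53

Supplier A (FOB):
CIF value = FOB price + freight + insurance = 369320.16 + 4011.77 + 408.93 = 373740.86
Import duty = 373740.86 × 13% = 48586.31
Buyer bears (A): 4011.77 + 408.93 + 196.95 + 141.74 + 1033.82 = 5793.21
Landed cost (A) = invoice 369320.16 + 5793.21 + duty 48586.31 = 423699.68
Supplier B (CIF):
The CIF price already equals the CIF value: 330091.72
Import duty = 330091.72 × 13% = 42911.92
Buyer bears (B): 196.95 + 141.74 + 1033.82 = 1372.51
Landed cost (B) = invoice 330091.72 + 1372.51 + duty 42911.92 = 374376.15
Difference = |423699.68 − 374376.15| = 49323.53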